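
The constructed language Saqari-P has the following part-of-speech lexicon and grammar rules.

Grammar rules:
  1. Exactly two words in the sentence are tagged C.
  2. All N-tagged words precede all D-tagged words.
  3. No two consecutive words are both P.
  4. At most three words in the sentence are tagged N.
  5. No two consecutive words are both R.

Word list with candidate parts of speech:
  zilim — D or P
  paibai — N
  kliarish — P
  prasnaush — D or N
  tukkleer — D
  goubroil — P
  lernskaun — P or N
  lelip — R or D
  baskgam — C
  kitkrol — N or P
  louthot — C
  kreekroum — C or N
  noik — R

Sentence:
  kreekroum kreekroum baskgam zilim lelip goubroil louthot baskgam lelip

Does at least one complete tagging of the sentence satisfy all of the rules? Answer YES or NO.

Candidates per position — 1:kreekroum {C,N}; 2:kreekroum {C,N}; 3:baskgam {C}; 4:zilim {D,P}; 5:lelip {R,D}; 6:goubroil {P}; 7:louthot {C}; 8:baskgam {C}; 9:lelip {R,D}.
Rule 1 cannot be satisfied by any choice of tags from the lexicon.
So there is no consistent tagging.

NO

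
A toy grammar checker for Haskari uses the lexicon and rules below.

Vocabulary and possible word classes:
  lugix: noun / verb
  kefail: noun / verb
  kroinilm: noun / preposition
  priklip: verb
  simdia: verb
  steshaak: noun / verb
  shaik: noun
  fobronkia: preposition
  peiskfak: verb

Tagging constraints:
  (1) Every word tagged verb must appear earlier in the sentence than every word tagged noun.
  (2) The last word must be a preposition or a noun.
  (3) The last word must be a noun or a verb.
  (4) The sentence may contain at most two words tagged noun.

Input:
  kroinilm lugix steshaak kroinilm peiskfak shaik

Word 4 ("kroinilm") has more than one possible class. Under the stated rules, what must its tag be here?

preposition

Candidates per position — 1:kroinilm {noun,preposition}; 2:lugix {noun,verb}; 3:steshaak {noun,verb}; 4:kroinilm {noun,preposition}; 5:peiskfak {verb}; 6:shaik {noun}.
Position 1: noun is ruled out by rule 1; that leaves preposition.
Position 2: noun is ruled out by rule 1; that leaves verb.
Position 3: noun is ruled out by rule 1; that leaves verb.
Position 4: noun is ruled out by rule 1; that leaves preposition.
That leaves exactly one tagging: preposition verb verb preposition verb noun.
Verifying each rule — rule 1 satisfied; rule 2 satisfied; rule 3 satisfied; rule 4 satisfied.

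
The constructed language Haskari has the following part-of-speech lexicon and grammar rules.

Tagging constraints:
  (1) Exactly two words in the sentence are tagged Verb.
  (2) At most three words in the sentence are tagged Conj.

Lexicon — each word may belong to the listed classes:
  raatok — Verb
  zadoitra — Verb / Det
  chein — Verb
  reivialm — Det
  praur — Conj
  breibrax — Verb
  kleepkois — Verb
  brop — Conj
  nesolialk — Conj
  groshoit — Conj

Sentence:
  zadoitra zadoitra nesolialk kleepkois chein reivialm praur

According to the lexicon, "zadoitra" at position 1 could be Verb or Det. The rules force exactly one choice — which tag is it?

Candidates per position — 1:zadoitra {Verb,Det}; 2:zadoitra {Verb,Det}; 3:nesolialk {Conj}; 4:kleepkois {Verb}; 5:chein {Verb}; 6:reivialm {Det}; 7:praur {Conj}.
Position 1: tagging it Verb would leave rule 1 unsatisfiable, so it must be Det.
Position 2: tagging it Verb would leave rule 1 unsatisfiable, so it must be Det.
That leaves exactly one tagging: Det Det Conj Verb Verb Det Conj.
Rule-by-rule: rule 1 satisfied; rule 2 satisfied.

Det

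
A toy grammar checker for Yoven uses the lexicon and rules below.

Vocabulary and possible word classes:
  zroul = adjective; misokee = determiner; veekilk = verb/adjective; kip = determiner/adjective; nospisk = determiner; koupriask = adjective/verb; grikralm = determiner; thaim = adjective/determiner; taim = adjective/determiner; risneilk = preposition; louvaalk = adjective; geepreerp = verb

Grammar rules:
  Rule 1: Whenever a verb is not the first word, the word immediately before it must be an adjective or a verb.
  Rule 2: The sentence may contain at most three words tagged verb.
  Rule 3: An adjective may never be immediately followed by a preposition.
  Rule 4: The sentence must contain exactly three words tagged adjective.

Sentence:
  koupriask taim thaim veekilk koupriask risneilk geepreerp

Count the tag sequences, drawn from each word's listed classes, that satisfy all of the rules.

Candidates per position — 1:koupriask {adjective,verb}; 2:taim {adjective,determiner}; 3:thaim {adjective,determiner}; 4:veekilk {verb,adjective}; 5:koupriask {adjective,verb}; 6:risneilk {preposition}; 7:geepreerp {verb}.
There are 32 candidate sequences in total.
Rule 1 cannot be satisfied by any choice of tags from the lexicon.
So there is no consistent tagging.
Count = 0.

0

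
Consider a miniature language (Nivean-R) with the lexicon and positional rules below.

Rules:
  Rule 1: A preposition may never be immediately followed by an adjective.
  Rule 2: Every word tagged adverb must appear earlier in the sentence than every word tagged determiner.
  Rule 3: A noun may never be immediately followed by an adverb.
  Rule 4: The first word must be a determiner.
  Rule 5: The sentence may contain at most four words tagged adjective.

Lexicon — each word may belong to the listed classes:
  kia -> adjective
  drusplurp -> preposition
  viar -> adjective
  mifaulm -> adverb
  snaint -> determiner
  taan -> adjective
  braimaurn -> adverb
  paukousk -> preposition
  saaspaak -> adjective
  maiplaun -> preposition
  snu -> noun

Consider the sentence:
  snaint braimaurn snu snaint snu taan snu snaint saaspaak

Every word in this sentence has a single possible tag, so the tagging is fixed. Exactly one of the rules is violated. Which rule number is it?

2

Fixed tagging: determiner adverb noun determiner noun adjective noun determiner adjective.
Applying the rules: R1 pass, R2 fail, R3 pass, R4 pass, R5 pass.
Only rule 2 fails.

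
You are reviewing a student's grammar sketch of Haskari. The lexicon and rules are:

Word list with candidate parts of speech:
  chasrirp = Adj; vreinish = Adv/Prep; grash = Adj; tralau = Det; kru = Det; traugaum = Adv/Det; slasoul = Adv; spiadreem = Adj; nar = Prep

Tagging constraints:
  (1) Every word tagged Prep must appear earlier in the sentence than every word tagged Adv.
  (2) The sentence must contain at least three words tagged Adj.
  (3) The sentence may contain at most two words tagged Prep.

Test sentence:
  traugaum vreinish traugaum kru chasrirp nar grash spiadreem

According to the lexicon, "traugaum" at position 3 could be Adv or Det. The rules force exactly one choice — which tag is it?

Det

Candidates per position — 1:traugaum {Adv,Det}; 2:vreinish {Adv,Prep}; 3:traugaum {Adv,Det}; 4:kru {Det}; 5:chasrirp {Adj}; 6:nar {Prep}; 7:grash {Adj}; 8:spiadreem {Adj}.
Word 1 cannot be Adv — rule 1 would then fail for every completion. It is Det.
Word 2 cannot be Adv — rule 1 would then fail for every completion. It is Prep.
Word 3 cannot be Adv — rule 1 would then fail for every completion. It is Det.
The only consistent sequence is: Det Prep Det Det Adj Prep Adj Adj.
Check: rule 1 holds; rule 2 holds; rule 3 holds.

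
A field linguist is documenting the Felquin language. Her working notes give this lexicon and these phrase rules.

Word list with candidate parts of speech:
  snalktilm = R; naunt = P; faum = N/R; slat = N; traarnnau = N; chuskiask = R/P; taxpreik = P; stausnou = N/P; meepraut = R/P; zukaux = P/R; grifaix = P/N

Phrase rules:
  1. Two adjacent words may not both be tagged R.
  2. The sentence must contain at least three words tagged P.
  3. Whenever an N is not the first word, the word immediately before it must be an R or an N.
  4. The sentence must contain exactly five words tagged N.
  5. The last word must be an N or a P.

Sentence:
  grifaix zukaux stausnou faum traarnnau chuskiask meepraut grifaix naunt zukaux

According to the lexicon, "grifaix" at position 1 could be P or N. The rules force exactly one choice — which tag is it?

N

Candidates per position — 1:grifaix {P,N}; 2:zukaux {P,R}; 3:stausnou {N,P}; 4:faum {N,R}; 5:traarnnau {N}; 6:chuskiask {R,P}; 7:meepraut {R,P}; 8:grifaix {P,N}; 9:naunt {P}; 10:zukaux {P,R}.
Position 1: tagging it P would leave rule 4 unsatisfiable, so it must be N.
Position 3: tagging it P would leave rule 4 unsatisfiable, so it must be N.
Position 4: tagging it R would leave rule 4 unsatisfiable, so it must be N.
Position 8: tagging it P would leave rule 4 unsatisfiable, so it must be N.
Position 10: tagging it R would leave rule 5 unsatisfiable, so it must be P.
Position 2: tagging it P would leave rule 3 unsatisfiable, so it must be R.
Position 7: tagging it P would leave rule 3 unsatisfiable, so it must be R.
Position 6: tagging it R would leave rule 1 unsatisfiable, so it must be P.
The unique satisfying tagging is: N R N N N P R N P P.
Rule-by-rule: rule 1 holds; rule 2 holds; rule 3 holds; rule 4 holds; rule 5 holds.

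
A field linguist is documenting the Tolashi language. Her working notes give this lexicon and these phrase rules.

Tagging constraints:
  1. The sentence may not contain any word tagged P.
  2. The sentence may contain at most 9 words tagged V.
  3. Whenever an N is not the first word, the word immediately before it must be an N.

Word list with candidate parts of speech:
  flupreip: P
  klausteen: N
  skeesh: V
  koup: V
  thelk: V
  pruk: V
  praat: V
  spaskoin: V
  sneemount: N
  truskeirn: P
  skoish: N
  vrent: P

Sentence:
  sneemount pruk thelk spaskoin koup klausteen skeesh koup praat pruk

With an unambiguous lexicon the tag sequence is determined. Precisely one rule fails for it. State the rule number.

Fixed tagging: N V V V V N V V V V.
Checking each rule: R1 holds, R2 holds, R3 violated.
Only rule 3 fails.

3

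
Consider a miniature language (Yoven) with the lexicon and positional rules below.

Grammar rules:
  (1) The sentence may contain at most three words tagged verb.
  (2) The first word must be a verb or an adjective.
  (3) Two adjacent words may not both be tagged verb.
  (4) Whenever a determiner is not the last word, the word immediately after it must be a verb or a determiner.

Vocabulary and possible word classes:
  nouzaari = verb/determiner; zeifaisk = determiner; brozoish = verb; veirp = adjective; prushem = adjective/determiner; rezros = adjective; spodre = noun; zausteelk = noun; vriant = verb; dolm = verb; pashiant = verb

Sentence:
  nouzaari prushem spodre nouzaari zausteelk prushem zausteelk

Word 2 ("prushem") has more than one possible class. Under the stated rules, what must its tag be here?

Candidates per position — 1:nouzaari {verb,determiner}; 2:prushem {adjective,determiner}; 3:spodre {noun}; 4:nouzaari {verb,determiner}; 5:zausteelk {noun}; 6:prushem {adjective,determiner}; 7:zausteelk {noun}.
Position 1: tagging it determiner would leave rule 2 unsatisfiable, so it must be verb.
Position 2: tagging it determiner would leave rule 4 unsatisfiable, so it must be adjective.
Position 4: tagging it determiner would leave rule 4 unsatisfiable, so it must be verb.
Position 6: tagging it determiner would leave rule 4 unsatisfiable, so it must be adjective.
The unique satisfying tagging is: verb adjective noun verb noun adjective noun.
Checking: rule 1 satisfied; rule 2 satisfied; rule 3 satisfied; rule 4 satisfied.

adjective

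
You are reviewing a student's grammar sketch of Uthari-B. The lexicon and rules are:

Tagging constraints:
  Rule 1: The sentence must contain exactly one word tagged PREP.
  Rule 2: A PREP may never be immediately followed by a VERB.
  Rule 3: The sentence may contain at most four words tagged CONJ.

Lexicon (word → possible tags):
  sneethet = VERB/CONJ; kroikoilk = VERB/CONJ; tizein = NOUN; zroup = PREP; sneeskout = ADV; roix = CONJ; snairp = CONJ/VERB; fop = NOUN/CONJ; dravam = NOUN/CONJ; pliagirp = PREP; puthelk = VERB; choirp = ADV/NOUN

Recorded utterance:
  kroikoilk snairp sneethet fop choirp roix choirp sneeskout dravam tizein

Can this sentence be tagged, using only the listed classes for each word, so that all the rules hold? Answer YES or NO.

Candidates per position — 1:kroikoilk {VERB,CONJ}; 2:snairp {CONJ,VERB}; 3:sneethet {VERB,CONJ}; 4:fop {NOUN,CONJ}; 5:choirp {ADV,NOUN}; 6:roix {CONJ}; 7:choirp {ADV,NOUN}; 8:sneeskout {ADV}; 9:dravam {NOUN,CONJ}; 10:tizein {NOUN}.
Rule 1 cannot be satisfied by any choice of tags from the lexicon.
So there is no consistent tagging.

NO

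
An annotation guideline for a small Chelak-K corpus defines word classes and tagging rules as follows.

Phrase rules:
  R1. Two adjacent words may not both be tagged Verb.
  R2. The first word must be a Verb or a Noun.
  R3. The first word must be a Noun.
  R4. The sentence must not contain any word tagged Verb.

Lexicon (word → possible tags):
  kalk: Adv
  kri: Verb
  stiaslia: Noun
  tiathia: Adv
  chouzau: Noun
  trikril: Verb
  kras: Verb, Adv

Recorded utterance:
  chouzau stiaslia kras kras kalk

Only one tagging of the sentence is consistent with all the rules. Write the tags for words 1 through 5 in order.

Candidates per position — 1:chouzau {Noun}; 2:stiaslia {Noun}; 3:kras {Verb,Adv}; 4:kras {Verb,Adv}; 5:kalk {Adv}.
Position 3: Verb is ruled out by rule 4; that leaves Adv.
Position 4: Verb is ruled out by rule 4; that leaves Adv.
That leaves exactly one tagging: Noun Noun Adv Adv Adv.
Verifying each rule — rule 1 holds; rule 2 holds; rule 3 holds; rule 4 holds.

Noun Noun Adv Adv Adv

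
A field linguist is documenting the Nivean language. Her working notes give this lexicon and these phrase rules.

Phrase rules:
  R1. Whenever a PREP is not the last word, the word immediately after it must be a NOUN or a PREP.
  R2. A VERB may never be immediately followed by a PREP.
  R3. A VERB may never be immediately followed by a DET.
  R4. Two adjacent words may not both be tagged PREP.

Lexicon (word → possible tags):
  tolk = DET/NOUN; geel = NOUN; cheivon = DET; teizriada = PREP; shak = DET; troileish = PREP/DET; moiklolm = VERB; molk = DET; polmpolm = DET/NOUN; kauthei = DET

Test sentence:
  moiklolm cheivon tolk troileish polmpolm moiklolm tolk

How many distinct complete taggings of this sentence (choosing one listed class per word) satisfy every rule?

Candidates per position — 1:moiklolm {VERB}; 2:cheivon {DET}; 3:tolk {DET,NOUN}; 4:troileish {PREP,DET}; 5:polmpolm {DET,NOUN}; 6:moiklolm {VERB}; 7:tolk {DET,NOUN}.
There are 16 candidate sequences in total.
Rule 3 cannot be satisfied by any choice of tags from the lexicon.
So there is no consistent tagging.
Count = 0.

0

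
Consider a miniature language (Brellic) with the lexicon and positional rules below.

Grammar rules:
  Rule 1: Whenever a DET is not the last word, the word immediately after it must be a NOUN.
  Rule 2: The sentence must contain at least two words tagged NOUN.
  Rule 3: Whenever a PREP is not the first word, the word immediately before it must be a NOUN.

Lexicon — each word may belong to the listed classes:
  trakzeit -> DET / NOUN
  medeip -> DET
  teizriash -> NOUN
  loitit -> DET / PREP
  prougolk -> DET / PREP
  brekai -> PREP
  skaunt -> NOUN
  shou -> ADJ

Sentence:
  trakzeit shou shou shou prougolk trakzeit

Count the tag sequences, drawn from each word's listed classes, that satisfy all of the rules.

Candidates per position — 1:trakzeit {DET,NOUN}; 2:shou {ADJ}; 3:shou {ADJ}; 4:shou {ADJ}; 5:prougolk {DET,PREP}; 6:trakzeit {DET,NOUN}.
There are 8 candidate sequences in total.
The sequences that satisfy every rule: NOUN ADJ ADJ ADJ DET NOUN.
Count = 1.

1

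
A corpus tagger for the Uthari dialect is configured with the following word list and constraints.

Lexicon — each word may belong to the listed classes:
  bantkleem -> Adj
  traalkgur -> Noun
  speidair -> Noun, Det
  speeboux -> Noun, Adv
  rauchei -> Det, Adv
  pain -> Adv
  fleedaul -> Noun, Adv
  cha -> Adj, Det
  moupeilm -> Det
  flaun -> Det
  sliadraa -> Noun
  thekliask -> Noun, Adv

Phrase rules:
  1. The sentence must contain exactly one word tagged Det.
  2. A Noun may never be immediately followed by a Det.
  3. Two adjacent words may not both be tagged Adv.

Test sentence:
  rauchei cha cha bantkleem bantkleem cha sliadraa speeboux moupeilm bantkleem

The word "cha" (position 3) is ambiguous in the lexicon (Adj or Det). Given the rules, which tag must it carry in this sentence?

Candidates per position — 1:rauchei {Det,Adv}; 2:cha {Adj,Det}; 3:cha {Adj,Det}; 4:bantkleem {Adj}; 5:bantkleem {Adj}; 6:cha {Adj,Det}; 7:sliadraa {Noun}; 8:speeboux {Noun,Adv}; 9:moupeilm {Det}; 10:bantkleem {Adj}.
Word 1 cannot be Det — rule 1 would then fail for every completion. It is Adv.
Word 2 cannot be Det — rule 1 would then fail for every completion. It is Adj.
Word 3 cannot be Det — rule 1 would then fail for every completion. It is Adj.
Word 6 cannot be Det — rule 1 would then fail for every completion. It is Adj.
Word 8 cannot be Noun — rule 2 would then fail for every completion. It is Adv.
The only consistent sequence is: Adv Adj Adj Adj Adj Adj Noun Adv Det Adj.
Verifying each rule — rule 1 ok; rule 2 ok; rule 3 ok.

Adj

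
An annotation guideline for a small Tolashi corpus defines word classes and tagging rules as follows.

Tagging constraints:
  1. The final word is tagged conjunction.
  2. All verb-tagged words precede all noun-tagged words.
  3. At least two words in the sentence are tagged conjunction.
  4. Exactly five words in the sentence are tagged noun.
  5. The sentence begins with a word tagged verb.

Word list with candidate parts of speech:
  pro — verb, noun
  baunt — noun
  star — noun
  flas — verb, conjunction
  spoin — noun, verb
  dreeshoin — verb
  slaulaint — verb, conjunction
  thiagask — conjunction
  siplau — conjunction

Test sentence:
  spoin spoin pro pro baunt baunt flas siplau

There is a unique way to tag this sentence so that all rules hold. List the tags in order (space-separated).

Candidates per position — 1:spoin {noun,verb}; 2:spoin {noun,verb}; 3:pro {verb,noun}; 4:pro {verb,noun}; 5:baunt {noun}; 6:baunt {noun}; 7:flas {verb,conjunction}; 8:siplau {conjunction}.
If word 1 were noun, no tagging could satisfy rule 5; so word 1 is verb.
If word 2 were verb, no tagging could satisfy rule 4; so word 2 is noun.
If word 3 were verb, no tagging could satisfy rule 2; so word 3 is noun.
If word 4 were verb, no tagging could satisfy rule 2; so word 4 is noun.
If word 7 were verb, no tagging could satisfy rule 2; so word 7 is conjunction.
The unique satisfying tagging is: verb noun noun noun noun noun conjunction conjunction.
Check: rule 1 satisfied; rule 2 satisfied; rule 3 satisfied; rule 4 satisfied; rule 5 satisfied.

verb noun noun noun noun noun conjunction conjunction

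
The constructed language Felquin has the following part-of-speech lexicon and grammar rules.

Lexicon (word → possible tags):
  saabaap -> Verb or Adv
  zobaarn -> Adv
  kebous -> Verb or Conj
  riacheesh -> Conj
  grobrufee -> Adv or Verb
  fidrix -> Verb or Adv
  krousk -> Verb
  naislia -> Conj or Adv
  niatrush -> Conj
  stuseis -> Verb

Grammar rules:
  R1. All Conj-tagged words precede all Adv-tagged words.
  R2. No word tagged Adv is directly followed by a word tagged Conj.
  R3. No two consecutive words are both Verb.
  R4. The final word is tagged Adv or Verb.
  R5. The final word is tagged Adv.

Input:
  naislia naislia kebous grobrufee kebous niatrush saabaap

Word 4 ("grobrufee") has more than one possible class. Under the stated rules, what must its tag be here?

Candidates per position — 1:naislia {Conj,Adv}; 2:naislia {Conj,Adv}; 3:kebous {Verb,Conj}; 4:grobrufee {Adv,Verb}; 5:kebous {Verb,Conj}; 6:niatrush {Conj}; 7:saabaap {Verb,Adv}.
Position 1: Adv is ruled out by rule 1; that leaves Conj.
Position 2: Adv is ruled out by rule 1; that leaves Conj.
Position 4: Adv is ruled out by rule 1; that leaves Verb.
Position 5: Verb is ruled out by rule 3; that leaves Conj.
Position 7: Verb is ruled out by rule 5; that leaves Adv.
Position 3: Verb is ruled out by rule 3; that leaves Conj.
That leaves exactly one tagging: Conj Conj Conj Verb Conj Conj Adv.
Checking: rule 1 ok; rule 2 ok; rule 3 ok; rule 4 ok; rule 5 ok.

Verb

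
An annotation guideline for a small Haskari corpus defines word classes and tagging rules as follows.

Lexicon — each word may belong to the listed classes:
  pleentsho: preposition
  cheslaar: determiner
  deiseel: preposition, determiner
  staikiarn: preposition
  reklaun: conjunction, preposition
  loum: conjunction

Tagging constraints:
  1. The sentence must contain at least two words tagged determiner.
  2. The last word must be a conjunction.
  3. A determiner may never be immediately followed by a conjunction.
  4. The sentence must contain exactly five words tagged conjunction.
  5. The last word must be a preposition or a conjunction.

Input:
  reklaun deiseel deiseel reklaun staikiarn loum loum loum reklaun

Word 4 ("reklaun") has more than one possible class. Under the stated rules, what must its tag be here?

preposition

Candidates per position — 1:reklaun {conjunction,preposition}; 2:deiseel {preposition,determiner}; 3:deiseel {preposition,determiner}; 4:reklaun {conjunction,preposition}; 5:staikiarn {preposition}; 6:loum {conjunction}; 7:loum {conjunction}; 8:loum {conjunction}; 9:reklaun {conjunction,preposition}.
Position 2: tagging it preposition would leave rule 1 unsatisfiable, so it must be determiner.
Position 3: tagging it preposition would leave rule 1 unsatisfiable, so it must be determiner.
Position 4: tagging it conjunction would leave rule 3 unsatisfiable, so it must be preposition.
Position 9: tagging it preposition would leave rule 2 unsatisfiable, so it must be conjunction.
Position 1: tagging it preposition would leave rule 4 unsatisfiable, so it must be conjunction.
The only consistent sequence is: conjunction determiner determiner preposition preposition conjunction conjunction conjunction conjunction.
Check: rule 1 holds; rule 2 holds; rule 3 holds; rule 4 holds; rule 5 holds.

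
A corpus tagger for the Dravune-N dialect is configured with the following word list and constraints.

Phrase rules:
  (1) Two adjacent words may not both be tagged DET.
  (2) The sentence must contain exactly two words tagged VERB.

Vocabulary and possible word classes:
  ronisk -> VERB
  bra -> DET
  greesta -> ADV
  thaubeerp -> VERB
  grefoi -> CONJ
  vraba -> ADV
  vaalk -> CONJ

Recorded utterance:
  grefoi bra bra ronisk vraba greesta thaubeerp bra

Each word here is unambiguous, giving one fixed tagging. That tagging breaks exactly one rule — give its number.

Fixed tagging: CONJ DET DET VERB ADV ADV VERB DET.
Applying the rules: R1 ✗, R2 ✓.
Only rule 1 fails.

1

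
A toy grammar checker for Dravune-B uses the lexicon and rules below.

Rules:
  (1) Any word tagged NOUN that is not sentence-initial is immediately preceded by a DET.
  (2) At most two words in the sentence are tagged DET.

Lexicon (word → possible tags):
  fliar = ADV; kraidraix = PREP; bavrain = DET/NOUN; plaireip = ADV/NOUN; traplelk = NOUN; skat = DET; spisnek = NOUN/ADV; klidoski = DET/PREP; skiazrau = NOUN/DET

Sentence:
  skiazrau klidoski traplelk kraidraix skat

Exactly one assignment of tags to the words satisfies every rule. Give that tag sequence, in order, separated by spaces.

Candidates per position — 1:skiazrau {NOUN,DET}; 2:klidoski {DET,PREP}; 3:traplelk {NOUN}; 4:kraidraix {PREP}; 5:skat {DET}.
Word 2 cannot be PREP — rule 1 would then fail for every completion. It is DET.
Word 1 cannot be DET — rule 2 would then fail for every completion. It is NOUN.
So the tagging must be: NOUN DET NOUN PREP DET.
Rule-by-rule: rule 1 ✓; rule 2 ✓.

NOUN DET NOUN PREP DET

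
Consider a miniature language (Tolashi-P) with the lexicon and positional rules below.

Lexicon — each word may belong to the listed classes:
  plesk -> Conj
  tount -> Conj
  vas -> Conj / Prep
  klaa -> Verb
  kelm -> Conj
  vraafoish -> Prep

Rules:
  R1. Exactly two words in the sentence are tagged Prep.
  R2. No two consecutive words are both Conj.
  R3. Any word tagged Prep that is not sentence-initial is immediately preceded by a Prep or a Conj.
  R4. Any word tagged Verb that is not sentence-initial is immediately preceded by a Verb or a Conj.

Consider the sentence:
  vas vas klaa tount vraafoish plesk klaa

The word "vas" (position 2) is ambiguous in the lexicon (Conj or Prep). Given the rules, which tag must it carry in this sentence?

Conj

Candidates per position — 1:vas {Conj,Prep}; 2:vas {Conj,Prep}; 3:klaa {Verb}; 4:tount {Conj}; 5:vraafoish {Prep}; 6:plesk {Conj}; 7:klaa {Verb}.
Word 2 cannot be Prep — rule 4 would then fail for every completion. It is Conj.
Word 1 cannot be Conj — rule 1 would then fail for every completion. It is Prep.
So the tagging must be: Prep Conj Verb Conj Prep Conj Verb.
Rule-by-rule: rule 1 holds; rule 2 holds; rule 3 holds; rule 4 holds.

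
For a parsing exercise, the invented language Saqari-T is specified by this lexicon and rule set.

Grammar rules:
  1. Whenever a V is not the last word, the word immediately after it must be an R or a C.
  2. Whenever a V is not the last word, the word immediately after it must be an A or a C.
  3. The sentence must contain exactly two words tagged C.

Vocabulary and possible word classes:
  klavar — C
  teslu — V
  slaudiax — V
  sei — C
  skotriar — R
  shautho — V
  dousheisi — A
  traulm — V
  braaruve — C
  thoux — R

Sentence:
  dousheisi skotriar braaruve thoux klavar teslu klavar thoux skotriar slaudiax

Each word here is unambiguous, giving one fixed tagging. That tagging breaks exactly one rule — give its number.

Fixed tagging: A R C R C V C R R V.
Applying the rules: R1 ok, R2 ok, R3 fails.
Only rule 3 fails.

3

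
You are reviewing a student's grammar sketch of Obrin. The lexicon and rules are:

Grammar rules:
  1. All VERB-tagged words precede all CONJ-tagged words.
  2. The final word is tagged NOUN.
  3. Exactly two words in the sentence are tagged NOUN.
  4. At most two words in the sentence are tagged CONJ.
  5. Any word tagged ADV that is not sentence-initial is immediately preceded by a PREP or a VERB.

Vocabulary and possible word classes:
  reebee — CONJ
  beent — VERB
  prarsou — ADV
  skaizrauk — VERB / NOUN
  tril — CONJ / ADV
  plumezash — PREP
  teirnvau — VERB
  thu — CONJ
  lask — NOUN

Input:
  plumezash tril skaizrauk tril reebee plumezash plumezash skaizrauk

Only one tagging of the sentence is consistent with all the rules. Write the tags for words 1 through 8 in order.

Candidates per position — 1:plumezash {PREP}; 2:tril {CONJ,ADV}; 3:skaizrauk {VERB,NOUN}; 4:tril {CONJ,ADV}; 5:reebee {CONJ}; 6:plumezash {PREP}; 7:plumezash {PREP}; 8:skaizrauk {VERB,NOUN}.
Word 3 cannot be VERB — rule 3 would then fail for every completion. It is NOUN.
Word 4 cannot be ADV — rule 5 would then fail for every completion. It is CONJ.
Word 8 cannot be VERB — rule 1 would then fail for every completion. It is NOUN.
Word 2 cannot be CONJ — rule 4 would then fail for every completion. It is ADV.
The only consistent sequence is: PREP ADV NOUN CONJ CONJ PREP PREP NOUN.
Checking: rule 1 ok; rule 2 ok; rule 3 ok; rule 4 ok; rule 5 ok.

PREP ADV NOUN CONJ CONJ PREP PREP NOUN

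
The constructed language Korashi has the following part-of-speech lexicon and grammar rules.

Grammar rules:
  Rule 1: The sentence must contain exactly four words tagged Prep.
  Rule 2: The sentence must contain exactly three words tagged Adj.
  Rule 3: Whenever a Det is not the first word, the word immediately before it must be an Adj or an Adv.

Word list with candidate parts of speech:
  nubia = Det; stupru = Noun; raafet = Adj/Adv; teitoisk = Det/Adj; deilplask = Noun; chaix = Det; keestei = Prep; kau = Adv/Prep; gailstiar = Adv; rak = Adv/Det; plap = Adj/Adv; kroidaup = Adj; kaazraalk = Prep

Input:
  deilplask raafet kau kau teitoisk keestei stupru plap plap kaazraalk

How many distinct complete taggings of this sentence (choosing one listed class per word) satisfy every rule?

Candidates per position — 1:deilplask {Noun}; 2:raafet {Adj,Adv}; 3:kau {Adv,Prep}; 4:kau {Adv,Prep}; 5:teitoisk {Det,Adj}; 6:keestei {Prep}; 7:stupru {Noun}; 8:plap {Adj,Adv}; 9:plap {Adj,Adv}; 10:kaazraalk {Prep}.
There are 64 candidate sequences in total.
The sequences that satisfy every rule: Noun Adj Prep Prep Adj Prep Noun Adj Adv Prep; Noun Adj Prep Prep Adj Prep Noun Adv Adj Prep; Noun Adv Prep Prep Adj Prep Noun Adj Adj Prep.
Count = 3.

3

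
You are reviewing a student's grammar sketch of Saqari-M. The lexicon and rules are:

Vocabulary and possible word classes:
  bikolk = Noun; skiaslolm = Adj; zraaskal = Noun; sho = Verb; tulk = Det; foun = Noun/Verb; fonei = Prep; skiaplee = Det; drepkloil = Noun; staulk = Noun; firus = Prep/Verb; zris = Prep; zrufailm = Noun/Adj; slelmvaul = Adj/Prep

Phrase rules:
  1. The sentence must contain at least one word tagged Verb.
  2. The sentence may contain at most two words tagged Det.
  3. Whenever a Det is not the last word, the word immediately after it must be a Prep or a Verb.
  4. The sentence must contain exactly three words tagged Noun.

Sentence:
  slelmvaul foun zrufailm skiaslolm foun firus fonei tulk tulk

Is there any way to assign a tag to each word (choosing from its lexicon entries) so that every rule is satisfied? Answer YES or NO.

Candidates per position — 1:slelmvaul {Adj,Prep}; 2:foun {Noun,Verb}; 3:zrufailm {Noun,Adj}; 4:skiaslolm {Adj}; 5:foun {Noun,Verb}; 6:firus {Prep,Verb}; 7:fonei {Prep}; 8:tulk {Det}; 9:tulk {Det}.
Rule 3 cannot be satisfied by any choice of tags from the lexicon.
So there is no consistent tagging.

NO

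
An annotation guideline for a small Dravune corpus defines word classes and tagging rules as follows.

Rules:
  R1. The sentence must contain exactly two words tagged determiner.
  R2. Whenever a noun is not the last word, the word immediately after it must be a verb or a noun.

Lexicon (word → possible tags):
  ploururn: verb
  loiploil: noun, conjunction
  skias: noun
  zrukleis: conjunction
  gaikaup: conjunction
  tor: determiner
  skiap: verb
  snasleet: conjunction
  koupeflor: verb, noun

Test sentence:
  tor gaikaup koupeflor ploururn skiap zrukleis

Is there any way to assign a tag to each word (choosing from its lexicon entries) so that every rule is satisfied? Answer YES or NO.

NO

Candidates per position — 1:tor {determiner}; 2:gaikaup {conjunction}; 3:koupeflor {verb,noun}; 4:ploururn {verb}; 5:skiap {verb}; 6:zrukleis {conjunction}.
Rule 1 cannot be satisfied by any choice of tags from the lexicon.
So there is no consistent tagging.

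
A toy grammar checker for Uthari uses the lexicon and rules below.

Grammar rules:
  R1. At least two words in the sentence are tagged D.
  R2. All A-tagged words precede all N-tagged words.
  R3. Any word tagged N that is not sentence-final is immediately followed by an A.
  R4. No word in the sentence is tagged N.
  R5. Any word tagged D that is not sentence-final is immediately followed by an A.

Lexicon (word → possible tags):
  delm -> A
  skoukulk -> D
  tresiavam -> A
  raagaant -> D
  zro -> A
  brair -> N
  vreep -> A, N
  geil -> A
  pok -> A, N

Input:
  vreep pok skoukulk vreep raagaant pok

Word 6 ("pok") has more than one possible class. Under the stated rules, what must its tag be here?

Candidates per position — 1:vreep {A,N}; 2:pok {A,N}; 3:skoukulk {D}; 4:vreep {A,N}; 5:raagaant {D}; 6:pok {A,N}.
At position 1, choosing N makes rule 4 impossible to satisfy; hence A.
At position 2, choosing N makes rule 3 impossible to satisfy; hence A.
At position 4, choosing N makes rule 3 impossible to satisfy; hence A.
At position 6, choosing N makes rule 4 impossible to satisfy; hence A.
That leaves exactly one tagging: A A D A D A.
Verifying each rule — rule 1 ✓; rule 2 ✓; rule 3 ✓; rule 4 ✓; rule 5 ✓.

A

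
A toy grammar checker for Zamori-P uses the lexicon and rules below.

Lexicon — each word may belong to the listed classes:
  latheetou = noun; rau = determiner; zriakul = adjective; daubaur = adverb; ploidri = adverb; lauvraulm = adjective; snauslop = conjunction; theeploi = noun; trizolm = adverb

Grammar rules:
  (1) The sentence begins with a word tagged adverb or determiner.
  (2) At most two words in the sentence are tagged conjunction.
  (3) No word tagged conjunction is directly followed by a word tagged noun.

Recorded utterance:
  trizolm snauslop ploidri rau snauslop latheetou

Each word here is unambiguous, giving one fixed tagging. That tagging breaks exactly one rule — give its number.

Fixed tagging: adverb conjunction adverb determiner conjunction noun.
Applying the rules: R1 holds, R2 holds, R3 violated.
Only rule 3 fails.

3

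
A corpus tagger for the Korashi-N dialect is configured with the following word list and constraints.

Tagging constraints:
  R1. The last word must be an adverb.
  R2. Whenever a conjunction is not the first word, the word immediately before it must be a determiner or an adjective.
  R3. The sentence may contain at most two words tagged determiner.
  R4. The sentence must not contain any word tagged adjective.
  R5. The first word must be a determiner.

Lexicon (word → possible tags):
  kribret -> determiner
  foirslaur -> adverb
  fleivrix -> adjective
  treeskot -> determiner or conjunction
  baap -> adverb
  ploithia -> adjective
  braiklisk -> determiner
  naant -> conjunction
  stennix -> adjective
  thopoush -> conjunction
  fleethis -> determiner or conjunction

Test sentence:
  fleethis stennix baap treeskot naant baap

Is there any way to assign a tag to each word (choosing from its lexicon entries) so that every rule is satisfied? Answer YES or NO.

NO

Candidates per position — 1:fleethis {determiner,conjunction}; 2:stennix {adjective}; 3:baap {adverb}; 4:treeskot {determiner,conjunction}; 5:naant {conjunction}; 6:baap {adverb}.
Rule 4 cannot be satisfied by any choice of tags from the lexicon.
So there is no consistent tagging.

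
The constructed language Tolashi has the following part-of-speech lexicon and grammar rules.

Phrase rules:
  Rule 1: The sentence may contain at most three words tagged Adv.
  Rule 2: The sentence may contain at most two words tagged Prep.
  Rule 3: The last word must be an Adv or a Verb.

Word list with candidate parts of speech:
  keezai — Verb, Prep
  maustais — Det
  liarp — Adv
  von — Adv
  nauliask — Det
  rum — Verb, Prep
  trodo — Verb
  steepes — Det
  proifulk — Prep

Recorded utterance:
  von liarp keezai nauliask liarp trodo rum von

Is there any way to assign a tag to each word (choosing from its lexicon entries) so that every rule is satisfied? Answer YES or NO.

NO

Candidates per position — 1:von {Adv}; 2:liarp {Adv}; 3:keezai {Verb,Prep}; 4:nauliask {Det}; 5:liarp {Adv}; 6:trodo {Verb}; 7:rum {Verb,Prep}; 8:von {Adv}.
Rule 1 cannot be satisfied by any choice of tags from the lexicon.
So there is no consistent tagging.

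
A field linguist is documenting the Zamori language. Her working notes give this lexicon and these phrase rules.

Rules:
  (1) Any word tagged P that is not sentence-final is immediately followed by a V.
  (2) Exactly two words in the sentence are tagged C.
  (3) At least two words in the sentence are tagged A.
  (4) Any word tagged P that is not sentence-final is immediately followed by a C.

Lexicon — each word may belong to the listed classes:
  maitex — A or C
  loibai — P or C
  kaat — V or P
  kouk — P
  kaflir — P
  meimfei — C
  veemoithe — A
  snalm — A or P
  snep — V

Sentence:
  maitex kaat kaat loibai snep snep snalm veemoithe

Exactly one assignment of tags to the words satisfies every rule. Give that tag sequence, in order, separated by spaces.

Candidates per position — 1:maitex {A,C}; 2:kaat {V,P}; 3:kaat {V,P}; 4:loibai {P,C}; 5:snep {V}; 6:snep {V}; 7:snalm {A,P}; 8:veemoithe {A}.
Position 1: tagging it A would leave rule 2 unsatisfiable, so it must be C.
Position 2: tagging it P would leave rule 4 unsatisfiable, so it must be V.
Position 3: tagging it P would leave rule 1 unsatisfiable, so it must be V.
Position 4: tagging it P would leave rule 2 unsatisfiable, so it must be C.
Position 7: tagging it P would leave rule 1 unsatisfiable, so it must be A.
The unique satisfying tagging is: C V V C V V A A.
Rule-by-rule: rule 1 satisfied; rule 2 satisfied; rule 3 satisfied; rule 4 satisfied.

C V V C V V A A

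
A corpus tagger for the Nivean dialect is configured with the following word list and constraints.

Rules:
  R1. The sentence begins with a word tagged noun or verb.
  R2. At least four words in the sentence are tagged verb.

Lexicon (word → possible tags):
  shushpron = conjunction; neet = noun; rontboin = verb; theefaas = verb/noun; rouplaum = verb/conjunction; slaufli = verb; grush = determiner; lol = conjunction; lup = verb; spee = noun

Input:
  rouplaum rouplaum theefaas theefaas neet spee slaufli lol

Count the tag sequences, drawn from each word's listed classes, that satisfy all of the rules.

4

Candidates per position — 1:rouplaum {verb,conjunction}; 2:rouplaum {verb,conjunction}; 3:theefaas {verb,noun}; 4:theefaas {verb,noun}; 5:neet {noun}; 6:spee {noun}; 7:slaufli {verb}; 8:lol {conjunction}.
There are 16 candidate sequences in total.
The sequences that satisfy every rule: verb verb verb verb noun noun verb conjunction; verb verb verb noun noun noun verb conjunction; verb verb noun verb noun noun verb conjunction; verb conjunction verb verb noun noun verb conjunction.
Count = 4.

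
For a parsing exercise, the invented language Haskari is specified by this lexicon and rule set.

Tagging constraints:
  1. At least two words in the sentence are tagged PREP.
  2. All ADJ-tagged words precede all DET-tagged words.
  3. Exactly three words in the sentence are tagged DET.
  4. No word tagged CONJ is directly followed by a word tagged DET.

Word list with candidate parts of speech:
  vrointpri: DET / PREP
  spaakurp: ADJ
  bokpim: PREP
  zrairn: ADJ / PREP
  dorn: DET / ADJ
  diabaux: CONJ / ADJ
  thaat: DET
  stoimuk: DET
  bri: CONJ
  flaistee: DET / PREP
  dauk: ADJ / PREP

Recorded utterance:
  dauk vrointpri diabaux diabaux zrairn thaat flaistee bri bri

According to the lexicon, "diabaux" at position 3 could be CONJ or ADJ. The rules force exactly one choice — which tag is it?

CONJ

Candidates per position — 1:dauk {ADJ,PREP}; 2:vrointpri {DET,PREP}; 3:diabaux {CONJ,ADJ}; 4:diabaux {CONJ,ADJ}; 5:zrairn {ADJ,PREP}; 6:thaat {DET}; 7:flaistee {DET,PREP}; 8:bri {CONJ}; 9:bri {CONJ}.
Word 2 cannot be PREP — rule 3 would then fail for every completion. It is DET.
Word 3 cannot be ADJ — rule 2 would then fail for every completion. It is CONJ.
Word 4 cannot be ADJ — rule 2 would then fail for every completion. It is CONJ.
Word 5 cannot be ADJ — rule 2 would then fail for every completion. It is PREP.
Word 7 cannot be PREP — rule 3 would then fail for every completion. It is DET.
Word 1 cannot be ADJ — rule 1 would then fail for every completion. It is PREP.
The unique satisfying tagging is: PREP DET CONJ CONJ PREP DET DET CONJ CONJ.
Verifying each rule — rule 1 ✓; rule 2 ✓; rule 3 ✓; rule 4 ✓.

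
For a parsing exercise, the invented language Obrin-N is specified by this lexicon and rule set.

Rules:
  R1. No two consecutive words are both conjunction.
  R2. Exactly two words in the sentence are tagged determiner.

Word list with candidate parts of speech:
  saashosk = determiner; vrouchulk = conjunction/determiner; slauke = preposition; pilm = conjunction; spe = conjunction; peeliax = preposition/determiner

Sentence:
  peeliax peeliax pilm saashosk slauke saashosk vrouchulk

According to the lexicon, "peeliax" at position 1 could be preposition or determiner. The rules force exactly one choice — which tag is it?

preposition

Candidates per position — 1:peeliax {preposition,determiner}; 2:peeliax {preposition,determiner}; 3:pilm {conjunction}; 4:saashosk {determiner}; 5:slauke {preposition}; 6:saashosk {determiner}; 7:vrouchulk {conjunction,determiner}.
At position 1, choosing determiner makes rule 2 impossible to satisfy; hence preposition.
At position 2, choosing determiner makes rule 2 impossible to satisfy; hence preposition.
At position 7, choosing determiner makes rule 2 impossible to satisfy; hence conjunction.
The unique satisfying tagging is: preposition preposition conjunction determiner preposition determiner conjunction.
Check: rule 1 satisfied; rule 2 satisfied.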